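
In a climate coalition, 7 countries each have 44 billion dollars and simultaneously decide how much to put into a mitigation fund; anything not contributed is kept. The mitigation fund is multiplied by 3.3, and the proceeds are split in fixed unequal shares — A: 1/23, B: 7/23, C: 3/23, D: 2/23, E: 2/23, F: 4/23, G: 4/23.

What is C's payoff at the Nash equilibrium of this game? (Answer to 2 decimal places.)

62.94 billion dollars

For player j, contributing a unit is worthwhile iff 3.3 × (j's share) ≥ 1, i.e. iff j's share is at least 0.3030.
The only share above 0.3030 is B's 7/23, contributing 44; the remaining 6 contribute 0. Total contributed: 44.
C keeps 44 and receives 3.3 × 44 × 3/23 = 18.94 from the mitigation fund, for a payoff of 62.94.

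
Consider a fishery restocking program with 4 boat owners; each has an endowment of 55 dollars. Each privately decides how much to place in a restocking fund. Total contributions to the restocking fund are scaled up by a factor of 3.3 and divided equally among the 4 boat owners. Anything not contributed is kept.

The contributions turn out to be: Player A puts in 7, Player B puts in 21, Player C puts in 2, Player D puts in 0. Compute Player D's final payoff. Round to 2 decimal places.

79.75 dollars

Total contributed: 7 + 21 + 2 + 0 = 30.
Each receives 3.3 × 30 / 4 = 24.75 from the restocking fund.
Player D keeps 55 − 0 = 55, so Player D's payoff is 55 + 24.75 = 79.75.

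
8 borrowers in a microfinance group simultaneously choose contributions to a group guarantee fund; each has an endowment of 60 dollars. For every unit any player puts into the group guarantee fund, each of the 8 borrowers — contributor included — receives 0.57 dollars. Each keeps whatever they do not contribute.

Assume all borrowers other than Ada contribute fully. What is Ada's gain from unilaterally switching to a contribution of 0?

25.80 dollars

Switching from a contribution of 60 to 0 lets Ada keep an extra 60 dollars, but lowers the group guarantee fund by 60, which costs Ada their own share of that drop: 0.57 × 60 = 34.20.
Net gain = 60 − 34.20 = 25.80. The private return per contributed unit (0.57) is below 1, so free-riding is indeed the best response regardless of what the others do.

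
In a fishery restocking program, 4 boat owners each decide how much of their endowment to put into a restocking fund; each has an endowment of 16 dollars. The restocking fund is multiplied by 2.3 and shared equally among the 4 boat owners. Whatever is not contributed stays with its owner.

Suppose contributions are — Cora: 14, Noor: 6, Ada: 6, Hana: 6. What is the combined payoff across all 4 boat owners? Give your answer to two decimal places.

Total contributed: 14 + 6 + 6 + 6 = 32; total kept: 4 × 16 − 32 = 32.
The restocking fund pays out 2.3 × 32 = 73.60 in aggregate.
Group total = 32 + 73.60 = 105.60.

105.60 dollars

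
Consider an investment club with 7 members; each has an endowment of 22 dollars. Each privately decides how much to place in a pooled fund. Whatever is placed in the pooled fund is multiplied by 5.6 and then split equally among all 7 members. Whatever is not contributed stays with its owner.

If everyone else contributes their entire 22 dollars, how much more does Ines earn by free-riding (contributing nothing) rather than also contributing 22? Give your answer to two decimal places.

4.40 dollars

Switching from a contribution of 22 to 0 lets Ines keep an extra 22 dollars, but lowers the pooled fund by 22, which costs Ines their own share of that drop: 5.6/7 × 22 = 17.60.
Net gain = 22 − 17.60 = 4.40. The private return per contributed unit (0.8000) is below 1, so free-riding is indeed the best response regardless of what the others do.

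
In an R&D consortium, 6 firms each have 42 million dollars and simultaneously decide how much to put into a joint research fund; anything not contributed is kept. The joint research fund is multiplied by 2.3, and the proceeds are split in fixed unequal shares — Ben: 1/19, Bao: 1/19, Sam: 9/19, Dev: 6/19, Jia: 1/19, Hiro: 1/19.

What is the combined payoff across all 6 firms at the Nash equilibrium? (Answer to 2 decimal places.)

For player j, contributing a unit is worthwhile iff 2.3 × (j's share) ≥ 1, i.e. iff j's share is at least 0.4348.
Sam alone (share 9/19) is above the threshold, contributing 42; the remaining 5 contribute 0. Total contributed: 42.
The joint research fund pays out 2.3 × 42 = 96.60 in total (split across the unequal shares, but the aggregate is all that matters for the group sum).
The 5 free-riders keep 42 each, adding 210. Group total = 210 + 96.60 = 306.60.

306.60 million dollars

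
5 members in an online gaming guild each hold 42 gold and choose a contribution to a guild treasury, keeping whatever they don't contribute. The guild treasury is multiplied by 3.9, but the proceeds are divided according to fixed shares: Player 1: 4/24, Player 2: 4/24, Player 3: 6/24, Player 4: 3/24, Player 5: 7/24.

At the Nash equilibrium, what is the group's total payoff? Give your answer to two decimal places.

For player j, contributing a unit is worthwhile iff 3.9 × (j's share) ≥ 1, i.e. iff j's share is at least 0.2564.
Only Player 5 (7/24) clears that bar, contributing 42; the remaining 4 contribute 0. Total contributed: 42.
The guild treasury pays out 3.9 × 42 = 163.80 in total (split across the unequal shares, but the aggregate is all that matters for the group sum).
The 4 free-riders keep 42 each, adding 168. Group total = 168 + 163.80 = 331.80.

331.80 gold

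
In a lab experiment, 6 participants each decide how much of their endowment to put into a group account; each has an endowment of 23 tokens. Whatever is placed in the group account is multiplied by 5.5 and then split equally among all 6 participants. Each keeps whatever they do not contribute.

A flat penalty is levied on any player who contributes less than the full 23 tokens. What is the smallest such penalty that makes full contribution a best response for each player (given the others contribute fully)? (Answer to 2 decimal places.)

Given the others contribute fully, the best deviation is to contribute 0 (any partial contribution still incurs the fine and gives up units whose private return 0.9167 is below 1).
Deviating from 23 to 0 saves 23 tokens but forfeits the deviator's share of the drop in the group account: 5.5/6 × 23 = 21.08.
So the deviation gain is 23 − 21.08 = 1.92, and the fine must be at least 1.92 tokens to wipe it out.

1.92 tokens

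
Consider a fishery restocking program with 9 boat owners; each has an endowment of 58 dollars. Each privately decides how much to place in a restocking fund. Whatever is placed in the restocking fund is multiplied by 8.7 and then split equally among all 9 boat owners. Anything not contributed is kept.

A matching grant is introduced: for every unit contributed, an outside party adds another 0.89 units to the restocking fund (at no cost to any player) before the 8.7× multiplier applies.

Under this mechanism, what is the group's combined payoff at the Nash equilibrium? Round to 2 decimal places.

Under the mechanism each unit contributed yields 8.7 × 1.89 / 9 = 1.8270 back to its contributor per unit of net cost, which exceeds 1, making full contribution the dominant choice for everyone.
At the Nash equilibrium everyone contributes 58. Group total payoff = 8.7 × 1.89 × 522 = 8583.25.

8583.25 dollars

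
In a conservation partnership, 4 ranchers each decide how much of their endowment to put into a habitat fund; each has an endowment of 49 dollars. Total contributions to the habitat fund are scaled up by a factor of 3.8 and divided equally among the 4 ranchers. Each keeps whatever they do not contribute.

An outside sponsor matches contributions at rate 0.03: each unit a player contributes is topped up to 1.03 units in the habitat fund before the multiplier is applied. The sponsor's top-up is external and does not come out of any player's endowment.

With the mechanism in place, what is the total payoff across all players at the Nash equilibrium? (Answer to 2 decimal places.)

With the mechanism, a contributed unit returns 3.8 × 1.03 / 4 = 0.9785 per unit of net cost — still below 1 — so contributing 0 remains dominant for every player.
Everyone keeps their endowment and the group total is 4 × 49 = 196.

196.00 dollars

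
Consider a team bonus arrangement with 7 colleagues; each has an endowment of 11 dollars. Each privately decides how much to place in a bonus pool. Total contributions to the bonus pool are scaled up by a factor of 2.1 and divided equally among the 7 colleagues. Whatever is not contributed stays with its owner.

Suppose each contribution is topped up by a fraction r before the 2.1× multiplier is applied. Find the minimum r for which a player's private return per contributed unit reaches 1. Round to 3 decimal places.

With matching at rate r, one contributed unit becomes (1 + r) in the bonus pool and returns 2.1 × (1 + r) / 7 to the contributor.
Setting this equal to 1: 1 + r = 7/2.1 = 3.3333.
So the minimum matching rate is r = 3.3333 − 1 = 2.333.

2.333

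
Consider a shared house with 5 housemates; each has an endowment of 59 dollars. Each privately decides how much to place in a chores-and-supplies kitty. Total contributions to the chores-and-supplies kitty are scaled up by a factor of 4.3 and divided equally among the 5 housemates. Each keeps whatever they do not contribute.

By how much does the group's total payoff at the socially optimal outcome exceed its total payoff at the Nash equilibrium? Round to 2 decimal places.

Each contributed unit returns 4.3/5 = 0.8600 to its contributor — below 1 — so contributing 0 is dominant for every player. At the Nash equilibrium everyone keeps their 59, and the group total is 5 × 59 = 295.
Each contributed unit returns 4.300 to the group as a whole (0.8600 to each of 5 players), which exceeds 1, so the social optimum is full contribution: group total = 4.300 × 295 = 1268.50.
Efficiency loss = 1268.50 − 295 = 973.50.

973.50 dollars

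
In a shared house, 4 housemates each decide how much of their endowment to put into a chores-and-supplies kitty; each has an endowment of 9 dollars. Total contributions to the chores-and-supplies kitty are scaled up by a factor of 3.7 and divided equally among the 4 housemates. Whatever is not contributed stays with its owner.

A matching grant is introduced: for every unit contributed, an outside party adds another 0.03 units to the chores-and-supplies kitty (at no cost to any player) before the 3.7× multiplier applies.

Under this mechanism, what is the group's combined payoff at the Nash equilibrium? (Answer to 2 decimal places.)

36.00 dollars

Even with the mechanism, each unit contributed returns only 3.7 × 1.03 / 4 = 0.9528 per unit of net cost, so contributing nothing is still dominant.
Everyone keeps their endowment and the group total is 4 × 9 = 36.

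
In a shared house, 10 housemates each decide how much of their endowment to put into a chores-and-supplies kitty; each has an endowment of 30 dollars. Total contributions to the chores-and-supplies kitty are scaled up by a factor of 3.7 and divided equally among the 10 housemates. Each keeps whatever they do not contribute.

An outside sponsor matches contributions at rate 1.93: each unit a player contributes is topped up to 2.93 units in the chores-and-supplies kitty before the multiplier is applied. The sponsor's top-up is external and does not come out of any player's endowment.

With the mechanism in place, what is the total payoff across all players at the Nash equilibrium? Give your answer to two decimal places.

With the mechanism, a contributed unit returns 3.7 × 2.93 / 10 = 1.0841 per unit of net cost to the contributor — now above 1 — so contributing fully is weakly dominant for every player.
At the Nash equilibrium everyone contributes 30. Group total payoff = 3.7 × 2.93 × 300 = 3252.30.

3252.30 dollars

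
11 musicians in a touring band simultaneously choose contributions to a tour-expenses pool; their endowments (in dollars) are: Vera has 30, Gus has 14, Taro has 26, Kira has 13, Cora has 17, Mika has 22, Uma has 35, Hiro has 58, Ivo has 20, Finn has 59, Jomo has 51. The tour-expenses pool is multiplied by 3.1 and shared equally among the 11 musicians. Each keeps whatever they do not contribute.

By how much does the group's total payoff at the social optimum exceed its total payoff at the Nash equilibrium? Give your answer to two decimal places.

724.50 dollars

The private return per contributed unit is 3.1/11 = 0.2818 < 1 for every player regardless of endowment, so the Nash equilibrium is zero contribution and the group total is Σ E_j = 30 + 14 + 26 + 13 + 17 + 22 + 35 + 58 + 20 + 59 + 51 = 345.
Each contributed unit returns 3.100 to the group, so the social optimum is full contribution by everyone: group total = 3.100 × 345 = 1069.50.
Efficiency loss = (3.100 − 1) × 345 = 724.50.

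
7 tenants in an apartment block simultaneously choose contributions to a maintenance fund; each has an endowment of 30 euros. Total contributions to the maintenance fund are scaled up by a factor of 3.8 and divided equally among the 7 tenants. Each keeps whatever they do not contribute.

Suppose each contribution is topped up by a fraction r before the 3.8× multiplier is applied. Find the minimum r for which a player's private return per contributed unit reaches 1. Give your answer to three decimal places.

0.842

With matching at rate r, one contributed unit becomes (1 + r) in the maintenance fund and returns 3.8 × (1 + r) / 7 to the contributor.
Setting this equal to 1: 1 + r = 7/3.8 = 1.8421.
So the minimum matching rate is r = 1.8421 − 1 = 0.842.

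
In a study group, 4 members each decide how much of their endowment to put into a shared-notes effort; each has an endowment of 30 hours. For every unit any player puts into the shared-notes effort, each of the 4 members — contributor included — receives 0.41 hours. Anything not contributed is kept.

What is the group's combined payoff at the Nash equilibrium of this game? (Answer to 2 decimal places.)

The private return per contributed unit is 0.41 < 1, so contributing 0 is dominant for every player. At the Nash equilibrium everyone keeps their 30, and the group total is 4 × 30 = 120.

120.00 hours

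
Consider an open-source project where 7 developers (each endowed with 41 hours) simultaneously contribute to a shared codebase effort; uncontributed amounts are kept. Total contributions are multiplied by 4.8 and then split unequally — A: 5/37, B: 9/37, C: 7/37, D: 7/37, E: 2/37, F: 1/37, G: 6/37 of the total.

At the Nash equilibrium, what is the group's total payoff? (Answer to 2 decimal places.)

442.80 hours

Each unit j contributes comes back to j as 4.8 × (j's share), so j prefers to contribute only if that share exceeds 1/4.8 = 0.2083; otherwise keeping the unit dominates.
B alone (share 9/37) is above the threshold, contributing 41; the remaining 6 contribute 0. Total contributed: 41.
The shared codebase effort pays out 4.8 × 41 = 196.80 in total (split across the unequal shares, but the aggregate is all that matters for the group sum).
The 6 free-riders keep 41 each, adding 246. Group total = 246 + 196.80 = 442.80.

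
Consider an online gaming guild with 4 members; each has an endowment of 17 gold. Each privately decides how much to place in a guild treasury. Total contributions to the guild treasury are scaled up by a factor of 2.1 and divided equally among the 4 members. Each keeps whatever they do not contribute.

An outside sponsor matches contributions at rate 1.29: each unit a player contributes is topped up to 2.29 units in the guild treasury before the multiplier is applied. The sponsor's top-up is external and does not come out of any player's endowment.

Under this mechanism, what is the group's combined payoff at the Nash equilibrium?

Under the mechanism each unit contributed yields 2.1 × 2.29 / 4 = 1.2023 back to its contributor per unit of net cost, which exceeds 1, making full contribution the dominant choice for everyone.
So the Nash equilibrium is full contribution by all 4; the group earns 2.1 × 2.29 × 68 = 327.01.

327.01 gold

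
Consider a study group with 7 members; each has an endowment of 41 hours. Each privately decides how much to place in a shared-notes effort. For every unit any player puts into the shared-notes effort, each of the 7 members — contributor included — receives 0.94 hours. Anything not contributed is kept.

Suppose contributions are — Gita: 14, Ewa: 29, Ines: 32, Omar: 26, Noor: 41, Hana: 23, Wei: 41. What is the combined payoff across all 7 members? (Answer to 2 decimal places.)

1436.48 hours

Total contributed: 14 + 29 + 32 + 26 + 41 + 23 + 41 = 206; total kept: 7 × 41 − 206 = 81.
The shared-notes effort pays out 0.94 × 7 × 206 = 1355.48 in aggregate.
Group total = 81 + 1355.48 = 1436.48.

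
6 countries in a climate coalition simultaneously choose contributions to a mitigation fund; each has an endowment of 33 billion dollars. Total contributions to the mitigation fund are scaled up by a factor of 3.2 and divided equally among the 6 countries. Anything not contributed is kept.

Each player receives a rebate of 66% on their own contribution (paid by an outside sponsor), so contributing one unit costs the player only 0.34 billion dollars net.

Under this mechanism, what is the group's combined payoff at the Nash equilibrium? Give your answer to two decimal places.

764.28 billion dollars

Under the mechanism each unit contributed yields (3.2/6) / 0.34 = 1.5686 back to its contributor per unit of net cost, which exceeds 1, making full contribution the dominant choice for everyone.
So the Nash equilibrium is full contribution by all 6; the group earns 6 × (33 × 0.66 + 3.2 × 33) = 764.28.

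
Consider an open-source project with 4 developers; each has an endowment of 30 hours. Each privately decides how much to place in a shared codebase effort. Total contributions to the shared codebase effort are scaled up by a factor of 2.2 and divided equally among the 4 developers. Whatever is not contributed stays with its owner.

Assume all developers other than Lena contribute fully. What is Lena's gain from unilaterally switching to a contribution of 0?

13.50 hours

Switching from a contribution of 30 to 0 lets Lena keep an extra 30 hours, but lowers the shared codebase effort by 30, which costs Lena their own share of that drop: 2.2/4 × 30 = 16.50.
Net gain = 30 − 16.50 = 13.50. The private return per contributed unit (0.5500) is below 1, so free-riding is indeed the best response regardless of what the others do.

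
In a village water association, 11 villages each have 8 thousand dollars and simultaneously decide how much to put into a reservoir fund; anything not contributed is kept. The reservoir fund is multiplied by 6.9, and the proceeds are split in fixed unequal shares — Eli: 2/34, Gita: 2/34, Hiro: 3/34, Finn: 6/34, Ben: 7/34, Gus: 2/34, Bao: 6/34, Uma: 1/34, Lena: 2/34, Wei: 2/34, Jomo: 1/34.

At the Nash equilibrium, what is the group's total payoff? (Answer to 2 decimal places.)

Each unit j contributes comes back to j as 6.9 × (j's share), so j prefers to contribute only if that share exceeds 1/6.9 = 0.1449; otherwise keeping the unit dominates.
The shares above 0.1449 belong to Finn, Ben and Bao, contributing 8 each; the remaining 8 contribute 0. Total contributed: 24.
The reservoir fund pays out 6.9 × 24 = 165.60 in total (split across the unequal shares, but the aggregate is all that matters for the group sum).
The 8 free-riders keep 8 each, adding 64. Group total = 64 + 165.60 = 229.60.

229.60 thousand dollars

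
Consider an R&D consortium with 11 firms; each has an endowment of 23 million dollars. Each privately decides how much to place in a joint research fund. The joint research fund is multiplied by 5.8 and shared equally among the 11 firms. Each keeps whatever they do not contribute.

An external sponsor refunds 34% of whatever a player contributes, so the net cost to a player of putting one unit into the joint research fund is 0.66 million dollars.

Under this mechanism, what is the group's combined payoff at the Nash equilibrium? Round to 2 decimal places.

253.00 million dollars

Even with the mechanism, each unit contributed returns only (5.8/11) / 0.66 = 0.7989 per unit of net cost, so contributing nothing is still dominant.
At the Nash equilibrium no one contributes; group total payoff = 11 × 23 = 253.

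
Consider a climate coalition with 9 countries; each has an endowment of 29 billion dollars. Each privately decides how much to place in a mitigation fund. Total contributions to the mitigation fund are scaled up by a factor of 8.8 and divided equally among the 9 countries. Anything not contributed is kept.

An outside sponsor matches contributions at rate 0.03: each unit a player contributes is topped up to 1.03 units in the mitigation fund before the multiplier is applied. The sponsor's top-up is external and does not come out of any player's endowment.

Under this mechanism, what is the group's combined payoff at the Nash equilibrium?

2365.70 billion dollars

Under the mechanism each unit contributed yields 8.8 × 1.03 / 9 = 1.0071 back to its contributor per unit of net cost, which exceeds 1, making full contribution the dominant choice for everyone.
At the Nash equilibrium everyone contributes 29. Group total payoff = 8.8 × 1.03 × 261 = 2365.70.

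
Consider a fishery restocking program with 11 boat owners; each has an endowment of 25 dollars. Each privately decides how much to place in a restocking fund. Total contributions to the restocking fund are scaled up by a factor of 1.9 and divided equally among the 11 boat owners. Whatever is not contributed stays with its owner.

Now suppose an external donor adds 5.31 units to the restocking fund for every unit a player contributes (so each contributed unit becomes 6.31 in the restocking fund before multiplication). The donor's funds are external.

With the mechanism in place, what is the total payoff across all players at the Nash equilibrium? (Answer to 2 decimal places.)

3296.98 dollars

Under the mechanism each unit contributed yields 1.9 × 6.31 / 11 = 1.0899 back to its contributor per unit of net cost, which exceeds 1, making full contribution the dominant choice for everyone.
At the Nash equilibrium everyone contributes 25. Group total payoff = 1.9 × 6.31 × 275 = 3296.98.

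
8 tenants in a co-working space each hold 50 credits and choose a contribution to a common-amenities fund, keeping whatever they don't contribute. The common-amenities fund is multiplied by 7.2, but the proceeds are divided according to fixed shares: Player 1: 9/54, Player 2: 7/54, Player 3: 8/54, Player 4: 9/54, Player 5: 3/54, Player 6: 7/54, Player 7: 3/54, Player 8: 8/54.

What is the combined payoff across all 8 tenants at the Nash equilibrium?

A player with share s gets back 7.2·s per unit contributed, so full contribution is dominant for anyone with s > 1/7.2 = 0.1389 and zero contribution is dominant for anyone below.
Player 1, Player 3, Player 4 and Player 8 clear that bar, contributing 50 each; the remaining 4 contribute 0. Total contributed: 200.
The common-amenities fund pays out 7.2 × 200 = 1440.00 in total (split across the unequal shares, but the aggregate is all that matters for the group sum).
The 4 free-riders keep 50 each, adding 200. Group total = 200 + 1440.00 = 1640.00.

1640.00 credits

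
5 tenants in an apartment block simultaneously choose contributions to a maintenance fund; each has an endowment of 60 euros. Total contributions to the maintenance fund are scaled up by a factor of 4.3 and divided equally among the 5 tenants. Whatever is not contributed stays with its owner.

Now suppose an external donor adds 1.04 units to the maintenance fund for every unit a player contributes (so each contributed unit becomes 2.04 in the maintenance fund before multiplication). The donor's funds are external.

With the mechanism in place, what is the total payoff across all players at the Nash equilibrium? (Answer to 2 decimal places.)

2631.60 euros

Under the mechanism each unit contributed yields 4.3 × 2.04 / 5 = 1.7544 back to its contributor per unit of net cost, which exceeds 1, making full contribution the dominant choice for everyone.
So the Nash equilibrium is full contribution by all 5; the group earns 4.3 × 2.04 × 300 = 2631.60.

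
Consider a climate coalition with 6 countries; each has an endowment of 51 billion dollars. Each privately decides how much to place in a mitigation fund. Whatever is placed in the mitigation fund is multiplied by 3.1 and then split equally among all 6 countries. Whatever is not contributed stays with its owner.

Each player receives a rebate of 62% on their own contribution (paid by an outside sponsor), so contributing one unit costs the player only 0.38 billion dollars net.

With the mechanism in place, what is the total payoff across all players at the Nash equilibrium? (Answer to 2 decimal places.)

With the mechanism, a contributed unit returns (3.1/6) / 0.38 = 1.3596 per unit of net cost to the contributor — now above 1 — so contributing fully is weakly dominant for every player.
So the Nash equilibrium is full contribution by all 6; the group earns 6 × (51 × 0.62 + 3.1 × 51) = 1138.32.

1138.32 billion dollars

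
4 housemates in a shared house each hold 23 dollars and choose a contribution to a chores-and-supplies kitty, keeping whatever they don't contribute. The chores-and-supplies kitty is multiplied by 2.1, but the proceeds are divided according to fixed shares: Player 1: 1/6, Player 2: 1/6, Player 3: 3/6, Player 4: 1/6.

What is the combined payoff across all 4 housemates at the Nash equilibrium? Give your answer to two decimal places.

Each unit j contributes comes back to j as 2.1 × (j's share), so j prefers to contribute only if that share exceeds 1/2.1 = 0.4762; otherwise keeping the unit dominates.
Player 3 alone (share 3/6) is above the threshold, contributing 23; the remaining 3 contribute 0. Total contributed: 23.
The chores-and-supplies kitty pays out 2.1 × 23 = 48.30 in total (split across the unequal shares, but the aggregate is all that matters for the group sum).
The 3 free-riders keep 23 each, adding 69. Group total = 69 + 48.30 = 117.30.

117.30 dollars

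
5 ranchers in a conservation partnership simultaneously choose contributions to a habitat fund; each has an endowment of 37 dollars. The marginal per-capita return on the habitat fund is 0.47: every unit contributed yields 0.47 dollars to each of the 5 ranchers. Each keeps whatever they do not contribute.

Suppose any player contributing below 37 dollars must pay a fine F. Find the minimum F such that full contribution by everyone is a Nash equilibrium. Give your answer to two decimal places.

Given the others contribute fully, the best deviation is to contribute 0 (any partial contribution still incurs the fine and gives up units whose private return 0.47 is below 1).
Deviating from 37 to 0 saves 37 dollars but forfeits the deviator's share of the drop in the habitat fund: 0.47 × 37 = 17.39.
So the deviation gain is 37 − 17.39 = 19.61, and the fine must be at least 19.61 dollars to wipe it out.

19.61 dollars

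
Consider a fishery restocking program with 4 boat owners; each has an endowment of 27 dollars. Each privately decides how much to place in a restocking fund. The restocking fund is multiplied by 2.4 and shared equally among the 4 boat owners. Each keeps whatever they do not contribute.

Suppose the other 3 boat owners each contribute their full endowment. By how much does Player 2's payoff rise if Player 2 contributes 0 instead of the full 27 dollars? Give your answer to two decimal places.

10.80 dollars

Switching from a contribution of 27 to 0 lets Player 2 keep an extra 27 dollars, but lowers the restocking fund by 27, which costs Player 2 their own share of that drop: 2.4/4 × 27 = 16.20.
Net gain = 27 − 16.20 = 10.80. The private return per contributed unit (0.6000) is below 1, so free-riding is indeed the best response regardless of what the others do.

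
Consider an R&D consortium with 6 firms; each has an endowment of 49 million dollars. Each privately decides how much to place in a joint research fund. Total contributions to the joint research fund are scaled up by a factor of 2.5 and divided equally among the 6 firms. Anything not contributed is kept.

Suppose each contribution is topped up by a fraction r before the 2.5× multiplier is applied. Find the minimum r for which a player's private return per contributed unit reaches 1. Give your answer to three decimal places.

1.400

With matching at rate r, one contributed unit becomes (1 + r) in the joint research fund and returns 2.5 × (1 + r) / 6 to the contributor.
Setting this equal to 1: 1 + r = 6/2.5 = 2.4000.
So the minimum matching rate is r = 2.4000 − 1 = 1.400.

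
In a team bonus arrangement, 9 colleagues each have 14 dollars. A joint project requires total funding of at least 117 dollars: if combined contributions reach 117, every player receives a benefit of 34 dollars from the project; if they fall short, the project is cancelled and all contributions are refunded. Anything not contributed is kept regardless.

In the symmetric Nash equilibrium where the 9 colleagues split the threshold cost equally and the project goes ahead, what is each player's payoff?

Equal share of the threshold: 117/9 = 13.
At this profile no one gains by cutting their contribution: any cut drops the total below 117, the project is cancelled, contributions are refunded, and the deviator ends with 14, which is less than 14 − 13 + 34 = 35. Contributing more than 13 just wastes the excess. So contributing exactly 13 is a best response.
Each player's payoff: 14 − 13 + 34 = 35.

35 dollars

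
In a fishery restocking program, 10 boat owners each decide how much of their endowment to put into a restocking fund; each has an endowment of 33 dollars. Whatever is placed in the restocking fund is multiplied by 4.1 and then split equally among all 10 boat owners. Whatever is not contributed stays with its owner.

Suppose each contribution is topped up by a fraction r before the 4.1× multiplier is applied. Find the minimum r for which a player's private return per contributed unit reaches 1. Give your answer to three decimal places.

With matching at rate r, one contributed unit becomes (1 + r) in the restocking fund and returns 4.1 × (1 + r) / 10 to the contributor.
Setting this equal to 1: 1 + r = 10/4.1 = 2.4390.
So the minimum matching rate is r = 2.4390 − 1 = 1.439.

1.439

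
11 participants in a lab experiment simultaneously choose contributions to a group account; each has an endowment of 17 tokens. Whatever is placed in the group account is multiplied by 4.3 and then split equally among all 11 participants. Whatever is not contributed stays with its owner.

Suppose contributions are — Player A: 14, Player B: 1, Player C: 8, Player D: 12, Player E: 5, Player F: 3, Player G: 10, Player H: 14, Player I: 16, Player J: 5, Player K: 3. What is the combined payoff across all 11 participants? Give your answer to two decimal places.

Total contributed: 14 + 1 + 8 + 12 + 5 + 3 + 10 + 14 + 16 + 5 + 3 = 91; total kept: 11 × 17 − 91 = 96.
The group account pays out 4.3 × 91 = 391.30 in aggregate.
Group total = 96 + 391.30 = 487.30.

487.30 tokens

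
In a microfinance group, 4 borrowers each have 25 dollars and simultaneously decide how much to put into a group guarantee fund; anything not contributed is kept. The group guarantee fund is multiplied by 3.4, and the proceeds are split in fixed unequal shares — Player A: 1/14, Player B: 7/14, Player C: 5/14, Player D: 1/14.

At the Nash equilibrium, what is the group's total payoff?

220.00 dollars

For player j, contributing a unit is worthwhile iff 3.4 × (j's share) ≥ 1, i.e. iff j's share is at least 0.2941.
Player B and Player C clear that bar, contributing 25 each; the remaining 2 contribute 0. Total contributed: 50.
The group guarantee fund pays out 3.4 × 50 = 170.00 in total (split across the unequal shares, but the aggregate is all that matters for the group sum).
The 2 free-riders keep 25 each, adding 50. Group total = 50 + 170.00 = 220.00.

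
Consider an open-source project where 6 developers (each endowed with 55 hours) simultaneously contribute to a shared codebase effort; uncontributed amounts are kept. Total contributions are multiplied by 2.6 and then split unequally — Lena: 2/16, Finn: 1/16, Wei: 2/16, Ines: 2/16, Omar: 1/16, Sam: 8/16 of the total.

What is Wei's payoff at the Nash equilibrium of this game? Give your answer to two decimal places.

72.88 hours

For player j, contributing a unit is worthwhile iff 2.6 × (j's share) ≥ 1, i.e. iff j's share is at least 0.3846.
The only share above 0.3846 is Sam's 8/16, contributing 55; the remaining 5 contribute 0. Total contributed: 55.
Wei keeps 55 and receives 2.6 × 55 × 2/16 = 17.88 from the shared codebase effort, for a payoff of 72.88.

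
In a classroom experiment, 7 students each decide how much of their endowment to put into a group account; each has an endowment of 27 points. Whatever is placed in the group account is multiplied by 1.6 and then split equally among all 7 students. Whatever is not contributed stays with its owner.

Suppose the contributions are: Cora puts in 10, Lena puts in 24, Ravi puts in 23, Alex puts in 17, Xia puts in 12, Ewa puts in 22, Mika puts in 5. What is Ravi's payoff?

Total contributed: 10 + 24 + 23 + 17 + 12 + 22 + 5 = 113.
Each receives 1.6 × 113 / 7 = 25.83 from the group account.
Ravi keeps 27 − 23 = 4, so Ravi's payoff is 4 + 25.83 = 29.83.

29.83 points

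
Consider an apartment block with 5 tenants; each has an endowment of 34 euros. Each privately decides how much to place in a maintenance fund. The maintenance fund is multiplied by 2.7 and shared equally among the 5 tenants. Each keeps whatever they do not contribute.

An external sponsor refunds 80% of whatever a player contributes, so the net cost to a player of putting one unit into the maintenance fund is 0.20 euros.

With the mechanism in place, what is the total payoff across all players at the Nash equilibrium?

Under the mechanism each unit contributed yields (2.7/5) / 0.20 = 2.7000 back to its contributor per unit of net cost, which exceeds 1, making full contribution the dominant choice for everyone.
At the Nash equilibrium everyone contributes 34. Group total payoff = 5 × (34 × 0.80 + 2.7 × 34) = 595.00.

595.00 euros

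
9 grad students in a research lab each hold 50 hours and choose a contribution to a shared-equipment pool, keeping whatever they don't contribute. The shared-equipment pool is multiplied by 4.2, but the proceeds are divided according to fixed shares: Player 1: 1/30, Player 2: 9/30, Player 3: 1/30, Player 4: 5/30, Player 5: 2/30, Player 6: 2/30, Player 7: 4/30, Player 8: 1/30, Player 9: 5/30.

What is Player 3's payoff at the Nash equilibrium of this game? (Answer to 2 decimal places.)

For player j, contributing a unit is worthwhile iff 4.2 × (j's share) ≥ 1, i.e. iff j's share is at least 0.2381.
Player 2 alone (share 9/30) is above the threshold, contributing 50; the remaining 8 contribute 0. Total contributed: 50.
Player 3 keeps 50 and receives 4.2 × 50 × 1/30 = 7.00 from the shared-equipment pool, for a payoff of 57.00.

57.00 hours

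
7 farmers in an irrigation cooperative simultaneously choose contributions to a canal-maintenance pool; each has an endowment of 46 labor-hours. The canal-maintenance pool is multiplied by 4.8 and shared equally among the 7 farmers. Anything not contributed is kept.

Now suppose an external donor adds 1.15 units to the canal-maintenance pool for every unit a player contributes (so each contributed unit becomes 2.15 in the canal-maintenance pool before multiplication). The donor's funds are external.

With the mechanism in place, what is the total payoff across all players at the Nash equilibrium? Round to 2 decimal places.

With the mechanism, a contributed unit returns 4.8 × 2.15 / 7 = 1.4743 per unit of net cost to the contributor — now above 1 — so contributing fully is weakly dominant for every player.
So the Nash equilibrium is full contribution by all 7; the group earns 4.8 × 2.15 × 322 = 3323.04.

3323.04 labor-hours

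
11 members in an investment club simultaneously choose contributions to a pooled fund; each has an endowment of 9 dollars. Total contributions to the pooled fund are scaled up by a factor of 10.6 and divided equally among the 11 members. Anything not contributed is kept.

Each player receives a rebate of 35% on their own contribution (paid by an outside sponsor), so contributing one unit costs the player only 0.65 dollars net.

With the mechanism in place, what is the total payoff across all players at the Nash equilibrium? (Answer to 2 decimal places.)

1084.05 dollars

Under the mechanism each unit contributed yields (10.6/11) / 0.65 = 1.4825 back to its contributor per unit of net cost, which exceeds 1, making full contribution the dominant choice for everyone.
So the Nash equilibrium is full contribution by all 11; the group earns 11 × (9 × 0.35 + 10.6 × 9) = 1084.05.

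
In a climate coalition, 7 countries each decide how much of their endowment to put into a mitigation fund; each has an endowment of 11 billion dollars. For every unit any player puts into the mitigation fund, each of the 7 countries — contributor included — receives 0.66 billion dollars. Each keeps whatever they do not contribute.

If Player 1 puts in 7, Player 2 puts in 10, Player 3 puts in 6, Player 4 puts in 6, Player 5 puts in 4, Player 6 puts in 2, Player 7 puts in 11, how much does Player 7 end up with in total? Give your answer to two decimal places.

Total contributed: 7 + 10 + 6 + 6 + 4 + 2 + 11 = 46.
Each receives 0.66 × 46 = 30.36 from the mitigation fund.
Player 7 keeps 11 − 11 = 0, so Player 7's payoff is 0 + 30.36 = 30.36.

30.36 billion dollars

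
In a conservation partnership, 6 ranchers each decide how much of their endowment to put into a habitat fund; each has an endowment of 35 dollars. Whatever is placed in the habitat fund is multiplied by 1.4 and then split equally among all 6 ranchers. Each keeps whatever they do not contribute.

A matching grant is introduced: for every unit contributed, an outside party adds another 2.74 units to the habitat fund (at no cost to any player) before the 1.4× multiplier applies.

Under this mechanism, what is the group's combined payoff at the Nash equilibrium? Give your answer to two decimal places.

With the mechanism, a contributed unit returns 1.4 × 3.74 / 6 = 0.8727 per unit of net cost — still below 1 — so contributing 0 remains dominant for every player.
Everyone keeps their endowment and the group total is 6 × 35 = 210.

210.00 dollars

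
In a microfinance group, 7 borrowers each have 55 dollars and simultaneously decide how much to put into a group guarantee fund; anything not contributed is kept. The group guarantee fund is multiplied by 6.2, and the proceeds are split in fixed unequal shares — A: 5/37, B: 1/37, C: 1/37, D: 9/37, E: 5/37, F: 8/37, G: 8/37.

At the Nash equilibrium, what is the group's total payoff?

1243.00 dollars

A player with share s gets back 6.2·s per unit contributed, so full contribution is dominant for anyone with s > 1/6.2 = 0.1613 and zero contribution is dominant for anyone below.
D, F and G are above the threshold, contributing 55 each; the remaining 4 contribute 0. Total contributed: 165.
The group guarantee fund pays out 6.2 × 165 = 1023.00 in total (split across the unequal shares, but the aggregate is all that matters for the group sum).
The 4 free-riders keep 55 each, adding 220. Group total = 220 + 1023.00 = 1243.00.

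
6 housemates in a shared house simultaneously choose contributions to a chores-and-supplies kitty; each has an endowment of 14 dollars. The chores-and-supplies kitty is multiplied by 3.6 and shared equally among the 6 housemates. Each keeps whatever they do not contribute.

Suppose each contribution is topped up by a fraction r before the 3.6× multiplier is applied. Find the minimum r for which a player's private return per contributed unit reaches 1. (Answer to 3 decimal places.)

With matching at rate r, one contributed unit becomes (1 + r) in the chores-and-supplies kitty and returns 3.6 × (1 + r) / 6 to the contributor.
Setting this equal to 1: 1 + r = 6/3.6 = 1.6667.
So the minimum matching rate is r = 1.6667 − 1 = 0.667.

0.667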